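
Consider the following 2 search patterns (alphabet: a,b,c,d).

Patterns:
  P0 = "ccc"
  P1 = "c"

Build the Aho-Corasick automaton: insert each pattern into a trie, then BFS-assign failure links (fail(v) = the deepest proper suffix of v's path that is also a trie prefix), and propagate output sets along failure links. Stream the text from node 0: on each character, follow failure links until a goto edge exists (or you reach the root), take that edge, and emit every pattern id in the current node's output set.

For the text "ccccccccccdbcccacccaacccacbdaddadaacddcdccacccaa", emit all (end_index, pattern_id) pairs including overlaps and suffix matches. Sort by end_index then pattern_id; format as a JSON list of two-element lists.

Build:
Trie (insert patterns):
  n0 'ε': c→1
  n1 'c': c→2  [P1 ends]
  n2 'cc': c→3
  n3 'ccc': ·  [P0 ends]

BFS fail/out derivation:
  fail(1) 'c': from fail(0)=0 chase 'c': 0 ⇒ 0;  out={1}∪out(0)={1}
  fail(2) 'cc': from fail(1)=0 chase 'c': 0 ⇒ 1;  out=∅∪out(1)={1}
  fail(3) 'ccc': from fail(2)=1 chase 'c': 1 ⇒ 2;  out={0}∪out(2)={0,1}

Run:
pos 0 'c': at 1  emit P1@[0:0]
pos 1 'c': at 2  emit P1@[1:1]
pos 2 'c': at 3  emit P0@[0:2],P1@[2:2]
pos 3 'c': at 3 (via fail)  emit P0@[1:3],P1@[3:3]
pos 4 'c': at 3 (via fail)  emit P0@[2:4],P1@[4:4]
pos 5 'c': at 3 (via fail)  emit P0@[3:5],P1@[5:5]
pos 6 'c': at 3 (via fail)  emit P0@[4:6],P1@[6:6]
pos 7 'c': at 3 (via fail)  emit P0@[5:7],P1@[7:7]
pos 8 'c': at 3 (via fail)  emit P0@[6:8],P1@[8:8]
pos 9 'c': at 3 (via fail)  emit P0@[7:9],P1@[9:9]
pos 10 'd': at 0 (via fail)
pos 11 'b': at 0
pos 12 'c': at 1  emit P1@[12:12]
pos 13 'c': at 2  emit P1@[13:13]
pos 14 'c': at 3  emit P0@[12:14],P1@[14:14]
pos 15 'a': at 0 (via fail)
pos 16 'c': at 1  emit P1@[16:16]
pos 17 'c': at 2  emit P1@[17:17]
pos 18 'c': at 3  emit P0@[16:18],P1@[18:18]
pos 19 'a': at 0 (via fail)
pos 20 'a': at 0
pos 21 'c': at 1  emit P1@[21:21]
pos 22 'c': at 2  emit P1@[22:22]
pos 23 'c': at 3  emit P0@[21:23],P1@[23:23]
pos 24 'a': at 0 (via fail)
pos 25 'c': at 1  emit P1@[25:25]
pos 26 'b': at 0 (via fail)
pos 27 'd': at 0
pos 28 'a': at 0
pos 29 'd': at 0
pos 30 'd': at 0
pos 31 'a': at 0
pos 32 'd': at 0
pos 33 'a': at 0
pos 34 'a': at 0
pos 35 'c': at 1  emit P1@[35:35]
pos 36 'd': at 0 (via fail)
pos 37 'd': at 0
pos 38 'c': at 1  emit P1@[38:38]
pos 39 'd': at 0 (via fail)
pos 40 'c': at 1  emit P1@[40:40]
pos 41 'c': at 2  emit P1@[41:41]
pos 42 'a': at 0 (via fail)
pos 43 'c': at 1  emit P1@[43:43]
pos 44 'c': at 2  emit P1@[44:44]
pos 45 'c': at 3  emit P0@[43:45],P1@[45:45]
pos 46 'a': at 0 (via fail)
pos 47 'a': at 0

Result: [[0,1],[1,1],[2,0],[2,1],[3,0],[3,1],[4,0],[4,1],[5,0],[5,1],[6,0],[6,1],[7,0],[7,1],[8,0],[8,1],[9,0],[9,1],[12,1],[13,1],[14,0],[14,1],[16,1],[17,1],[18,0],[18,1],[21,1],[22,1],[23,0],[23,1],[25,1],[35,1],[38,1],[40,1],[41,1],[43,1],[44,1],[45,0],[45,1]]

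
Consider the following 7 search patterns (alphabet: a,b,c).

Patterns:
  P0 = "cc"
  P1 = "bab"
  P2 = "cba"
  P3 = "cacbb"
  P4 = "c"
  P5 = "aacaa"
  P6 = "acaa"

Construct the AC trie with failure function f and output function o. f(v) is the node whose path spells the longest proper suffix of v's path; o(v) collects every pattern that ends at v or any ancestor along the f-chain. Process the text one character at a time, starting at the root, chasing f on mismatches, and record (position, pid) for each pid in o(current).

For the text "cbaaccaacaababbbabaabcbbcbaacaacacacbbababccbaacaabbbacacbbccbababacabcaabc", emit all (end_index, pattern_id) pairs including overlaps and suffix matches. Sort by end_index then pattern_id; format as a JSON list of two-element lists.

Build automaton:
Trie nodes:
  0='ε' goto a→12 b→3 c→1
  1='c' goto a→8 b→6 c→2  [P4 ends]
  2='cc' goto ·  [P0 ends]
  3='b' goto a→4
  4='ba' goto b→5
  5='bab' goto ·  [P1 ends]
  6='cb' goto a→7
  7='cba' goto ·  [P2 ends]
  8='ca' goto c→9
  9='cac' goto b→10
  10='cacb' goto b→11
  11='cacbb' goto ·  [P3 ends]
  12='a' goto a→13 c→17
  13='aa' goto c→14
  14='aac' goto a→15
  15='aaca' goto a→16
  16='aacaa' goto ·  [P5 ends]
  17='ac' goto a→18
  18='aca' goto a→19
  19='acaa' goto ·  [P6 ends]

Failure links (BFS by depth):
  n1('c'): parent n0 fail=0; on 'c' 0 → fail=0;  out {4}∪∅={4}
  n3('b'): parent n0 fail=0; on 'b' 0 → fail=0;  out ∅∪∅=∅
  n12('a'): parent n0 fail=0; on 'a' 0 → fail=0;  out ∅∪∅=∅
  n2('cc'): parent n1 fail=0; on 'c' 0 → fail=1;  out {0}∪{4}={0,4}
  n4('ba'): parent n3 fail=0; on 'a' 0 → fail=12;  out ∅∪∅=∅
  n6('cb'): parent n1 fail=0; on 'b' 0 → fail=3;  out ∅∪∅=∅
  n8('ca'): parent n1 fail=0; on 'a' 0 → fail=12;  out ∅∪∅=∅
  n13('aa'): parent n12 fail=0; on 'a' 0 → fail=12;  out ∅∪∅=∅
  n17('ac'): parent n12 fail=0; on 'c' 0 → fail=1;  out ∅∪{4}={4}
  n5('bab'): parent n4 fail=12; on 'b' 12→0 → fail=3;  out {1}∪∅={1}
  n7('cba'): parent n6 fail=3; on 'a' 3 → fail=4;  out {2}∪∅={2}
  n9('cac'): parent n8 fail=12; on 'c' 12 → fail=17;  out ∅∪{4}={4}
  n14('aac'): parent n13 fail=12; on 'c' 12 → fail=17;  out ∅∪{4}={4}
  n18('aca'): parent n17 fail=1; on 'a' 1 → fail=8;  out ∅∪∅=∅
  n10('cacb'): parent n9 fail=17; on 'b' 17→1 → fail=6;  out ∅∪∅=∅
  n15('aaca'): parent n14 fail=17; on 'a' 17 → fail=18;  out ∅∪∅=∅
  n19('acaa'): parent n18 fail=8; on 'a' 8→12 → fail=13;  out {6}∪∅={6}
  n11('cacbb'): parent n10 fail=6; on 'b' 6→3→0 → fail=3;  out {3}∪∅={3}
  n16('aacaa'): parent n15 fail=18; on 'a' 18 → fail=19;  out {5}∪{6}={5,6}

Run:
pos 0 'c': at 1  → match P4@[0:0]
pos 1 'b': at 6
pos 2 'a': at 7  → match P2@[0:2]
pos 3 'a': at 13 (via fail)
pos 4 'c': at 14  → match P4@[4:4]
pos 5 'c': at 2 (via fail)  → match P0@[4:5],P4@[5:5]
pos 6 'a': at 8 (via fail)
pos 7 'a': at 13 (via fail)
pos 8 'c': at 14  → match P4@[8:8]
pos 9 'a': at 15
pos 10 'a': at 16  → match P5@[6:10],P6@[7:10]
pos 11 'b': at 3 (via fail)
pos 12 'a': at 4
pos 13 'b': at 5  → match P1@[11:13]
pos 14 'b': at 3 (via fail)
pos 15 'b': at 3 (via fail)
pos 16 'a': at 4
pos 17 'b': at 5  → match P1@[15:17]
pos 18 'a': at 4 (via fail)
pos 19 'a': at 13 (via fail)
pos 20 'b': at 3 (via fail)
pos 21 'c': at 1 (via fail)  → match P4@[21:21]
pos 22 'b': at 6
pos 23 'b': at 3 (via fail)
pos 24 'c': at 1 (via fail)  → match P4@[24:24]
pos 25 'b': at 6
pos 26 'a': at 7  → match P2@[24:26]
pos 27 'a': at 13 (via fail)
pos 28 'c': at 14  → match P4@[28:28]
pos 29 'a': at 15
pos 30 'a': at 16  → match P5@[26:30],P6@[27:30]
pos 31 'c': at 14 (via fail)  → match P4@[31:31]
pos 32 'a': at 15
pos 33 'c': at 9 (via fail)  → match P4@[33:33]
pos 34 'a': at 18 (via fail)
pos 35 'c': at 9 (via fail)  → match P4@[35:35]
pos 36 'b': at 10
pos 37 'b': at 11  → match P3@[33:37]
pos 38 'a': at 4 (via fail)
pos 39 'b': at 5  → match P1@[37:39]
pos 40 'a': at 4 (via fail)
pos 41 'b': at 5  → match P1@[39:41]
pos 42 'c': at 1 (via fail)  → match P4@[42:42]
pos 43 'c': at 2  → match P0@[42:43],P4@[43:43]
pos 44 'b': at 6 (via fail)
pos 45 'a': at 7  → match P2@[43:45]
pos 46 'a': at 13 (via fail)
pos 47 'c': at 14  → match P4@[47:47]
pos 48 'a': at 15
pos 49 'a': at 16  → match P5@[45:49],P6@[46:49]
pos 50 'b': at 3 (via fail)
pos 51 'b': at 3 (via fail)
pos 52 'b': at 3 (via fail)
pos 53 'a': at 4
pos 54 'c': at 17 (via fail)  → match P4@[54:54]
pos 55 'a': at 18
pos 56 'c': at 9 (via fail)  → match P4@[56:56]
pos 57 'b': at 10
pos 58 'b': at 11  → match P3@[54:58]
pos 59 'c': at 1 (via fail)  → match P4@[59:59]
pos 60 'c': at 2  → match P0@[59:60],P4@[60:60]
pos 61 'b': at 6 (via fail)
pos 62 'a': at 7  → match P2@[60:62]
pos 63 'b': at 5 (via fail)  → match P1@[61:63]
pos 64 'a': at 4 (via fail)
pos 65 'b': at 5  → match P1@[63:65]
pos 66 'a': at 4 (via fail)
pos 67 'c': at 17 (via fail)  → match P4@[67:67]
pos 68 'a': at 18
pos 69 'b': at 3 (via fail)
pos 70 'c': at 1 (via fail)  → match P4@[70:70]
pos 71 'a': at 8
pos 72 'a': at 13 (via fail)
pos 73 'b': at 3 (via fail)
pos 74 'c': at 1 (via fail)  → match P4@[74:74]

Result: [[0,4],[2,2],[4,4],[5,0],[5,4],[8,4],[10,5],[10,6],[13,1],[17,1],[21,4],[24,4],[26,2],[28,4],[30,5],[30,6],[31,4],[33,4],[35,4],[37,3],[39,1],[41,1],[42,4],[43,0],[43,4],[45,2],[47,4],[49,5],[49,6],[54,4],[56,4],[58,3],[59,4],[60,0],[60,4],[62,2],[63,1],[65,1],[67,4],[70,4],[74,4]]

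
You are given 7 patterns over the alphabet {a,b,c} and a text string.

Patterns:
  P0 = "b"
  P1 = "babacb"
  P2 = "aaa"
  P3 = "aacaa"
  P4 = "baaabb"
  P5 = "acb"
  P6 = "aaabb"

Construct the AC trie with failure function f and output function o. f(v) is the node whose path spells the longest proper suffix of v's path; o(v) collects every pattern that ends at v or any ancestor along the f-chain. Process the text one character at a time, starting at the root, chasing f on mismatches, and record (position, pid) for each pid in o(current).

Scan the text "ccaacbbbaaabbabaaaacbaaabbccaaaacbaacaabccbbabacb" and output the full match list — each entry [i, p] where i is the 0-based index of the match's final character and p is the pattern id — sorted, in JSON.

Construct AC machine:
Trie nodes:
  0='ε' goto a→7 b→1
  1='b' goto a→2  [P0 ends]
  2='ba' goto a→13 b→3
  3='bab' goto a→4
  4='baba' goto c→5
  5='babac' goto b→6
  6='babacb' goto ·  [P1 ends]
  7='a' goto a→8 c→17
  8='aa' goto a→9 c→10
  9='aaa' goto b→19  [P2 ends]
  10='aac' goto a→11
  11='aaca' goto a→12
  12='aacaa' goto ·  [P3 ends]
  13='baa' goto a→14
  14='baaa' goto b→15
  15='baaab' goto b→16
  16='baaabb' goto ·  [P4 ends]
  17='ac' goto b→18
  18='acb' goto ·  [P5 ends]
  19='aaab' goto b→20
  20='aaabb' goto ·  [P6 ends]

BFS fail/out derivation:
  fail(1) 'b': from fail(0)=0 chase 'b': 0 ⇒ 0;  out={0}∪out(0)={0}
  fail(7) 'a': from fail(0)=0 chase 'a': 0 ⇒ 0;  out=∅∪out(0)=∅
  fail(2) 'ba': from fail(1)=0 chase 'a': 0 ⇒ 7;  out=∅∪out(7)=∅
  fail(8) 'aa': from fail(7)=0 chase 'a': 0 ⇒ 7;  out=∅∪out(7)=∅
  fail(17) 'ac': from fail(7)=0 chase 'c': 0 ⇒ 0;  out=∅∪out(0)=∅
  fail(3) 'bab': from fail(2)=7 chase 'b': 7→0 ⇒ 1;  out=∅∪out(1)={0}
  fail(9) 'aaa': from fail(8)=7 chase 'a': 7 ⇒ 8;  out={2}∪out(8)={2}
  fail(10) 'aac': from fail(8)=7 chase 'c': 7 ⇒ 17;  out=∅∪out(17)=∅
  fail(13) 'baa': from fail(2)=7 chase 'a': 7 ⇒ 8;  out=∅∪out(8)=∅
  fail(18) 'acb': from fail(17)=0 chase 'b': 0 ⇒ 1;  out={5}∪out(1)={0,5}
  fail(4) 'baba': from fail(3)=1 chase 'a': 1 ⇒ 2;  out=∅∪out(2)=∅
  fail(11) 'aaca': from fail(10)=17 chase 'a': 17→0 ⇒ 7;  out=∅∪out(7)=∅
  fail(14) 'baaa': from fail(13)=8 chase 'a': 8 ⇒ 9;  out=∅∪out(9)={2}
  fail(19) 'aaab': from fail(9)=8 chase 'b': 8→7→0 ⇒ 1;  out=∅∪out(1)={0}
  fail(5) 'babac': from fail(4)=2 chase 'c': 2→7 ⇒ 17;  out=∅∪out(17)=∅
  fail(12) 'aacaa': from fail(11)=7 chase 'a': 7 ⇒ 8;  out={3}∪out(8)={3}
  fail(15) 'baaab': from fail(14)=9 chase 'b': 9 ⇒ 19;  out=∅∪out(19)={0}
  fail(20) 'aaabb': from fail(19)=1 chase 'b': 1→0 ⇒ 1;  out={6}∪out(1)={0,6}
  fail(6) 'babacb': from fail(5)=17 chase 'b': 17 ⇒ 18;  out={1}∪out(18)={0,1,5}
  fail(16) 'baaabb': from fail(15)=19 chase 'b': 19 ⇒ 20;  out={4}∪out(20)={0,4,6}

Run:
[0] read 'c'  n0⇒n0
[1] read 'c'  n0⇒n0
[2] read 'a'  n0⇒n7
[3] read 'a'  n7⇒n8
[4] read 'c'  n8⇒n10
[5] read 'b'  n10⇒n18 (fail-walked)  → match P0@[5:5],P5@[3:5]
[6] read 'b'  n18⇒n1 (fail-walked)  → match P0@[6:6]
[7] read 'b'  n1⇒n1 (fail-walked)  → match P0@[7:7]
[8] read 'a'  n1⇒n2
[9] read 'a'  n2⇒n13
[10] read 'a'  n13⇒n14  → match P2@[8:10]
[11] read 'b'  n14⇒n15  → match P0@[11:11]
[12] read 'b'  n15⇒n16  → match P0@[12:12],P4@[7:12],P6@[8:12]
[13] read 'a'  n16⇒n2 (fail-walked)
[14] read 'b'  n2⇒n3  → match P0@[14:14]
[15] read 'a'  n3⇒n4
[16] read 'a'  n4⇒n13 (fail-walked)
[17] read 'a'  n13⇒n14  → match P2@[15:17]
[18] read 'a'  n14⇒n9 (fail-walked)  → match P2@[16:18]
[19] read 'c'  n9⇒n10 (fail-walked)
[20] read 'b'  n10⇒n18 (fail-walked)  → match P0@[20:20],P5@[18:20]
[21] read 'a'  n18⇒n2 (fail-walked)
[22] read 'a'  n2⇒n13
[23] read 'a'  n13⇒n14  → match P2@[21:23]
[24] read 'b'  n14⇒n15  → match P0@[24:24]
[25] read 'b'  n15⇒n16  → match P0@[25:25],P4@[20:25],P6@[21:25]
[26] read 'c'  n16⇒n0 (fail-walked)
[27] read 'c'  n0⇒n0
[28] read 'a'  n0⇒n7
[29] read 'a'  n7⇒n8
[30] read 'a'  n8⇒n9  → match P2@[28:30]
[31] read 'a'  n9⇒n9 (fail-walked)  → match P2@[29:31]
[32] read 'c'  n9⇒n10 (fail-walked)
[33] read 'b'  n10⇒n18 (fail-walked)  → match P0@[33:33],P5@[31:33]
[34] read 'a'  n18⇒n2 (fail-walked)
[35] read 'a'  n2⇒n13
[36] read 'c'  n13⇒n10 (fail-walked)
[37] read 'a'  n10⇒n11
[38] read 'a'  n11⇒n12  → match P3@[34:38]
[39] read 'b'  n12⇒n1 (fail-walked)  → match P0@[39:39]
[40] read 'c'  n1⇒n0 (fail-walked)
[41] read 'c'  n0⇒n0
[42] read 'b'  n0⇒n1  → match P0@[42:42]
[43] read 'b'  n1⇒n1 (fail-walked)  → match P0@[43:43]
[44] read 'a'  n1⇒n2
[45] read 'b'  n2⇒n3  → match P0@[45:45]
[46] read 'a'  n3⇒n4
[47] read 'c'  n4⇒n5
[48] read 'b'  n5⇒n6  → match P0@[48:48],P1@[43:48],P5@[46:48]

Matches: [[5,0],[5,5],[6,0],[7,0],[10,2],[11,0],[12,0],[12,4],[12,6],[14,0],[17,2],[18,2],[20,0],[20,5],[23,2],[24,0],[25,0],[25,4],[25,6],[30,2],[31,2],[33,0],[33,5],[38,3],[39,0],[42,0],[43,0],[45,0],[48,0],[48,1],[48,5]]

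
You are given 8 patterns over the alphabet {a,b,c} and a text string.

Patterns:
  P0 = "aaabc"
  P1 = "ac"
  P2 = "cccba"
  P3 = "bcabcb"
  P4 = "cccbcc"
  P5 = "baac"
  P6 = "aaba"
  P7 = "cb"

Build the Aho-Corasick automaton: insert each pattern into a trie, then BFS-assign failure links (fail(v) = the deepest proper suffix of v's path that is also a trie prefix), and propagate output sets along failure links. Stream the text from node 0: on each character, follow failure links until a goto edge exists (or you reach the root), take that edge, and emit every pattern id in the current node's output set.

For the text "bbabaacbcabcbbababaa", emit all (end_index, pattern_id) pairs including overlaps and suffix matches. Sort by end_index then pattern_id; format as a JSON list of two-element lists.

Build:
Trie nodes:
  0='ε' goto a→1 b→12 c→7
  1='a' goto a→2 c→6
  2='aa' goto a→3 b→23
  3='aaa' goto b→4
  4='aaab' goto c→5
  5='aaabc' goto ·  ←P0
  6='ac' goto ·  ←P1
  7='c' goto b→25 c→8
  8='cc' goto c→9
  9='ccc' goto b→10
  10='cccb' goto a→11 c→18
  11='cccba' goto ·  ←P2
  12='b' goto a→20 c→13
  13='bc' goto a→14
  14='bca' goto b→15
  15='bcab' goto c→16
  16='bcabc' goto b→17
  17='bcabcb' goto ·  ←P3
  18='cccbc' goto c→19
  19='cccbcc' goto ·  ←P4
  20='ba' goto a→21
  21='baa' goto c→22
  22='baac' goto ·  ←P5
  23='aab' goto a→24
  24='aaba' goto ·  ←P6
  25='cb' goto ·  ←P7

Failure links (BFS by depth):
  n1('a'): parent n0 fail=0; on 'a' 0 → fail=0;  out ∅∪∅=∅
  n7('c'): parent n0 fail=0; on 'c' 0 → fail=0;  out ∅∪∅=∅
  n12('b'): parent n0 fail=0; on 'b' 0 → fail=0;  out ∅∪∅=∅
  n2('aa'): parent n1 fail=0; on 'a' 0 → fail=1;  out ∅∪∅=∅
  n6('ac'): parent n1 fail=0; on 'c' 0 → fail=7;  out {1}∪∅={1}
  n8('cc'): parent n7 fail=0; on 'c' 0 → fail=7;  out ∅∪∅=∅
  n13('bc'): parent n12 fail=0; on 'c' 0 → fail=7;  out ∅∪∅=∅
  n20('ba'): parent n12 fail=0; on 'a' 0 → fail=1;  out ∅∪∅=∅
  n25('cb'): parent n7 fail=0; on 'b' 0 → fail=12;  out {7}∪∅={7}
  n3('aaa'): parent n2 fail=1; on 'a' 1 → fail=2;  out ∅∪∅=∅
  n9('ccc'): parent n8 fail=7; on 'c' 7 → fail=8;  out ∅∪∅=∅
  n14('bca'): parent n13 fail=7; on 'a' 7→0 → fail=1;  out ∅∪∅=∅
  n21('baa'): parent n20 fail=1; on 'a' 1 → fail=2;  out ∅∪∅=∅
  n23('aab'): parent n2 fail=1; on 'b' 1→0 → fail=12;  out ∅∪∅=∅
  n4('aaab'): parent n3 fail=2; on 'b' 2 → fail=23;  out ∅∪∅=∅
  n10('cccb'): parent n9 fail=8; on 'b' 8→7 → fail=25;  out ∅∪{7}={7}
  n15('bcab'): parent n14 fail=1; on 'b' 1→0 → fail=12;  out ∅∪∅=∅
  n22('baac'): parent n21 fail=2; on 'c' 2→1 → fail=6;  out {5}∪{1}={1,5}
  n24('aaba'): parent n23 fail=12; on 'a' 12 → fail=20;  out {6}∪∅={6}
  n5('aaabc'): parent n4 fail=23; on 'c' 23→12 → fail=13;  out {0}∪∅={0}
  n11('cccba'): parent n10 fail=25; on 'a' 25→12 → fail=20;  out {2}∪∅={2}
  n16('bcabc'): parent n15 fail=12; on 'c' 12 → fail=13;  out ∅∪∅=∅
  n18('cccbc'): parent n10 fail=25; on 'c' 25→12 → fail=13;  out ∅∪∅=∅
  n17('bcabcb'): parent n16 fail=13; on 'b' 13→7 → fail=25;  out {3}∪{7}={3,7}
  n19('cccbcc'): parent n18 fail=13; on 'c' 13→7 → fail=8;  out {4}∪∅={4}

Run:
[0] read 'b'  n0⇒n12
[1] read 'b'  n12⇒n12 (fail-walked)
[2] read 'a'  n12⇒n20
[3] read 'b'  n20⇒n12 (fail-walked)
[4] read 'a'  n12⇒n20
[5] read 'a'  n20⇒n21
[6] read 'c'  n21⇒n22  ** P1@[5:6],P5@[3:6]
[7] read 'b'  n22⇒n25 (fail-walked)  ** P7@[6:7]
[8] read 'c'  n25⇒n13 (fail-walked)
[9] read 'a'  n13⇒n14
[10] read 'b'  n14⇒n15
[11] read 'c'  n15⇒n16
[12] read 'b'  n16⇒n17  ** P3@[7:12],P7@[11:12]
[13] read 'b'  n17⇒n12 (fail-walked)
[14] read 'a'  n12⇒n20
[15] read 'b'  n20⇒n12 (fail-walked)
[16] read 'a'  n12⇒n20
[17] read 'b'  n20⇒n12 (fail-walked)
[18] read 'a'  n12⇒n20
[19] read 'a'  n20⇒n21

Result: [[6,1],[6,5],[7,7],[12,3],[12,7]]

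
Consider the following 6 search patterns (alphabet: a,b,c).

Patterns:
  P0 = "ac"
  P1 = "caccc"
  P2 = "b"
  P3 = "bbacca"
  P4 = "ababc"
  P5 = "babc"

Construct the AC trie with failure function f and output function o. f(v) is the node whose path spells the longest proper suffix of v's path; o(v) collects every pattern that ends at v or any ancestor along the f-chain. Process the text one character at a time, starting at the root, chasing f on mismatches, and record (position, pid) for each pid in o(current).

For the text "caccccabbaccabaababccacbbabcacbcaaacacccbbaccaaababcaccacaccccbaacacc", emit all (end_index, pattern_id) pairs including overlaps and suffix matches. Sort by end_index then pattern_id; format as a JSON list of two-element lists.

Construct AC machine:
Trie (insert patterns):
  n0 'ε': a→1 b→8 c→3
  n1 'a': b→14 c→2
  n2 'ac': ·  ←P0
  n3 'c': a→4
  n4 'ca': c→5
  n5 'cac': c→6
  n6 'cacc': c→7
  n7 'caccc': ·  ←P1
  n8 'b': a→18 b→9  ←P2
  n9 'bb': a→10
  n10 'bba': c→11
  n11 'bbac': c→12
  n12 'bbacc': a→13
  n13 'bbacca': ·  ←P3
  n14 'ab': a→15
  n15 'aba': b→16
  n16 'abab': c→17
  n17 'ababc': ·  ←P4
  n18 'ba': b→19
  n19 'bab': c→20
  n20 'babc': ·  ←P5

Failure links (BFS by depth):
  fail(1) 'a': from fail(0)=0 chase 'a': 0 ⇒ 0;  out=∅∪out(0)=∅
  fail(3) 'c': from fail(0)=0 chase 'c': 0 ⇒ 0;  out=∅∪out(0)=∅
  fail(8) 'b': from fail(0)=0 chase 'b': 0 ⇒ 0;  out={2}∪out(0)={2}
  fail(2) 'ac': from fail(1)=0 chase 'c': 0 ⇒ 3;  out={0}∪out(3)={0}
  fail(4) 'ca': from fail(3)=0 chase 'a': 0 ⇒ 1;  out=∅∪out(1)=∅
  fail(9) 'bb': from fail(8)=0 chase 'b': 0 ⇒ 8;  out=∅∪out(8)={2}
  fail(14) 'ab': from fail(1)=0 chase 'b': 0 ⇒ 8;  out=∅∪out(8)={2}
  fail(18) 'ba': from fail(8)=0 chase 'a': 0 ⇒ 1;  out=∅∪out(1)=∅
  fail(5) 'cac': from fail(4)=1 chase 'c': 1 ⇒ 2;  out=∅∪out(2)={0}
  fail(10) 'bba': from fail(9)=8 chase 'a': 8 ⇒ 18;  out=∅∪out(18)=∅
  fail(15) 'aba': from fail(14)=8 chase 'a': 8 ⇒ 18;  out=∅∪out(18)=∅
  fail(19) 'bab': from fail(18)=1 chase 'b': 1 ⇒ 14;  out=∅∪out(14)={2}
  fail(6) 'cacc': from fail(5)=2 chase 'c': 2→3→0 ⇒ 3;  out=∅∪out(3)=∅
  fail(11) 'bbac': from fail(10)=18 chase 'c': 18→1 ⇒ 2;  out=∅∪out(2)={0}
  fail(16) 'abab': from fail(15)=18 chase 'b': 18 ⇒ 19;  out=∅∪out(19)={2}
  fail(20) 'babc': from fail(19)=14 chase 'c': 14→8→0 ⇒ 3;  out={5}∪out(3)={5}
  fail(7) 'caccc': from fail(6)=3 chase 'c': 3→0 ⇒ 3;  out={1}∪out(3)={1}
  fail(12) 'bbacc': from fail(11)=2 chase 'c': 2→3→0 ⇒ 3;  out=∅∪out(3)=∅
  fail(17) 'ababc': from fail(16)=19 chase 'c': 19 ⇒ 20;  out={4}∪out(20)={4,5}
  fail(13) 'bbacca': from fail(12)=3 chase 'a': 3 ⇒ 4;  out={3}∪out(4)={3}

Run:
[0] read 'c'  n0⇒n3
[1] read 'a'  n3⇒n4
[2] read 'c'  n4⇒n5  emit P0@[1:2]
[3] read 'c'  n5⇒n6
[4] read 'c'  n6⇒n7  emit P1@[0:4]
[5] read 'c'  n7⇒n3 (via fail)
[6] read 'a'  n3⇒n4
[7] read 'b'  n4⇒n14 (via fail)  emit P2@[7:7]
[8] read 'b'  n14⇒n9 (via fail)  emit P2@[8:8]
[9] read 'a'  n9⇒n10
[10] read 'c'  n10⇒n11  emit P0@[9:10]
[11] read 'c'  n11⇒n12
[12] read 'a'  n12⇒n13  emit P3@[7:12]
[13] read 'b'  n13⇒n14 (via fail)  emit P2@[13:13]
[14] read 'a'  n14⇒n15
[15] read 'a'  n15⇒n1 (via fail)
[16] read 'b'  n1⇒n14  emit P2@[16:16]
[17] read 'a'  n14⇒n15
[18] read 'b'  n15⇒n16  emit P2@[18:18]
[19] read 'c'  n16⇒n17  emit P4@[15:19],P5@[16:19]
[20] read 'c'  n17⇒n3 (via fail)
[21] read 'a'  n3⇒n4
[22] read 'c'  n4⇒n5  emit P0@[21:22]
[23] read 'b'  n5⇒n8 (via fail)  emit P2@[23:23]
[24] read 'b'  n8⇒n9  emit P2@[24:24]
[25] read 'a'  n9⇒n10
[26] read 'b'  n10⇒n19 (via fail)  emit P2@[26:26]
[27] read 'c'  n19⇒n20  emit P5@[24:27]
[28] read 'a'  n20⇒n4 (via fail)
[29] read 'c'  n4⇒n5  emit P0@[28:29]
[30] read 'b'  n5⇒n8 (via fail)  emit P2@[30:30]
[31] read 'c'  n8⇒n3 (via fail)
[32] read 'a'  n3⇒n4
[33] read 'a'  n4⇒n1 (via fail)
[34] read 'a'  n1⇒n1 (via fail)
[35] read 'c'  n1⇒n2  emit P0@[34:35]
[36] read 'a'  n2⇒n4 (via fail)
[37] read 'c'  n4⇒n5  emit P0@[36:37]
[38] read 'c'  n5⇒n6
[39] read 'c'  n6⇒n7  emit P1@[35:39]
[40] read 'b'  n7⇒n8 (via fail)  emit P2@[40:40]
[41] read 'b'  n8⇒n9  emit P2@[41:41]
[42] read 'a'  n9⇒n10
[43] read 'c'  n10⇒n11  emit P0@[42:43]
[44] read 'c'  n11⇒n12
[45] read 'a'  n12⇒n13  emit P3@[40:45]
[46] read 'a'  n13⇒n1 (via fail)
[47] read 'a'  n1⇒n1 (via fail)
[48] read 'b'  n1⇒n14  emit P2@[48:48]
[49] read 'a'  n14⇒n15
[50] read 'b'  n15⇒n16  emit P2@[50:50]
[51] read 'c'  n16⇒n17  emit P4@[47:51],P5@[48:51]
[52] read 'a'  n17⇒n4 (via fail)
[53] read 'c'  n4⇒n5  emit P0@[52:53]
[54] read 'c'  n5⇒n6
[55] read 'a'  n6⇒n4 (via fail)
[56] read 'c'  n4⇒n5  emit P0@[55:56]
[57] read 'a'  n5⇒n4 (via fail)
[58] read 'c'  n4⇒n5  emit P0@[57:58]
[59] read 'c'  n5⇒n6
[60] read 'c'  n6⇒n7  emit P1@[56:60]
[61] read 'c'  n7⇒n3 (via fail)
[62] read 'b'  n3⇒n8 (via fail)  emit P2@[62:62]
[63] read 'a'  n8⇒n18
[64] read 'a'  n18⇒n1 (via fail)
[65] read 'c'  n1⇒n2  emit P0@[64:65]
[66] read 'a'  n2⇒n4 (via fail)
[67] read 'c'  n4⇒n5  emit P0@[66:67]
[68] read 'c'  n5⇒n6

Result: [[2,0],[4,1],[7,2],[8,2],[10,0],[12,3],[13,2],[16,2],[18,2],[19,4],[19,5],[22,0],[23,2],[24,2],[26,2],[27,5],[29,0],[30,2],[35,0],[37,0],[39,1],[40,2],[41,2],[43,0],[45,3],[48,2],[50,2],[51,4],[51,5],[53,0],[56,0],[58,0],[60,1],[62,2],[65,0],[67,0]]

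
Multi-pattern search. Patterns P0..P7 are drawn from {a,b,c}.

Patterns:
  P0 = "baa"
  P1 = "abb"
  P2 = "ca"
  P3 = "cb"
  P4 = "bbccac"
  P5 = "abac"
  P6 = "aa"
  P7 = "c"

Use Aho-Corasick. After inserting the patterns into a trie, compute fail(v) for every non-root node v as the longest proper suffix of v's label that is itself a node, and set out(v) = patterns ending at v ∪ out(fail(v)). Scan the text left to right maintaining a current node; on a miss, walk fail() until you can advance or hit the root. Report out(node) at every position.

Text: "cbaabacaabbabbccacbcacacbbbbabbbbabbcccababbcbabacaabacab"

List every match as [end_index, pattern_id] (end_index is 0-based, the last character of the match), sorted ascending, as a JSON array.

Construct AC machine:
Trie (insert patterns):
  n0 'ε': a→4 b→1 c→7
  n1 'b': a→2 b→10
  n2 'ba': a→3
  n3 'baa': ·  ←P0
  n4 'a': a→17 b→5
  n5 'ab': a→15 b→6
  n6 'abb': ·  ←P1
  n7 'c': a→8 b→9  ←P7
  n8 'ca': ·  ←P2
  n9 'cb': ·  ←P3
  n10 'bb': c→11
  n11 'bbc': c→12
  n12 'bbcc': a→13
  n13 'bbcca': c→14
  n14 'bbccac': ·  ←P4
  n15 'aba': c→16
  n16 'abac': ·  ←P5
  n17 'aa': ·  ←P6

BFS fail/out derivation:
  fail(1) 'b': from fail(0)=0 chase 'b': 0 ⇒ 0;  out=∅∪out(0)=∅
  fail(4) 'a': from fail(0)=0 chase 'a': 0 ⇒ 0;  out=∅∪out(0)=∅
  fail(7) 'c': from fail(0)=0 chase 'c': 0 ⇒ 0;  out={7}∪out(0)={7}
  fail(2) 'ba': from fail(1)=0 chase 'a': 0 ⇒ 4;  out=∅∪out(4)=∅
  fail(5) 'ab': from fail(4)=0 chase 'b': 0 ⇒ 1;  out=∅∪out(1)=∅
  fail(8) 'ca': from fail(7)=0 chase 'a': 0 ⇒ 4;  out={2}∪out(4)={2}
  fail(9) 'cb': from fail(7)=0 chase 'b': 0 ⇒ 1;  out={3}∪out(1)={3}
  fail(10) 'bb': from fail(1)=0 chase 'b': 0 ⇒ 1;  out=∅∪out(1)=∅
  fail(17) 'aa': from fail(4)=0 chase 'a': 0 ⇒ 4;  out={6}∪out(4)={6}
  fail(3) 'baa': from fail(2)=4 chase 'a': 4 ⇒ 17;  out={0}∪out(17)={0,6}
  fail(6) 'abb': from fail(5)=1 chase 'b': 1 ⇒ 10;  out={1}∪out(10)={1}
  fail(11) 'bbc': from fail(10)=1 chase 'c': 1→0 ⇒ 7;  out=∅∪out(7)={7}
  fail(15) 'aba': from fail(5)=1 chase 'a': 1 ⇒ 2;  out=∅∪out(2)=∅
  fail(12) 'bbcc': from fail(11)=7 chase 'c': 7→0 ⇒ 7;  out=∅∪out(7)={7}
  fail(16) 'abac': from fail(15)=2 chase 'c': 2→4→0 ⇒ 7;  out={5}∪out(7)={5,7}
  fail(13) 'bbcca': from fail(12)=7 chase 'a': 7 ⇒ 8;  out=∅∪out(8)={2}
  fail(14) 'bbccac': from fail(13)=8 chase 'c': 8→4→0 ⇒ 7;  out={4}∪out(7)={4,7}

Text stream:
pos 0 'c': at 7  → match P7@[0:0]
pos 1 'b': at 9  → match P3@[0:1]
pos 2 'a': at 2 (via fail)
pos 3 'a': at 3  → match P0@[1:3],P6@[2:3]
pos 4 'b': at 5 (via fail)
pos 5 'a': at 15
pos 6 'c': at 16  → match P5@[3:6],P7@[6:6]
pos 7 'a': at 8 (via fail)  → match P2@[6:7]
pos 8 'a': at 17 (via fail)  → match P6@[7:8]
pos 9 'b': at 5 (via fail)
pos 10 'b': at 6  → match P1@[8:10]
pos 11 'a': at 2 (via fail)
pos 12 'b': at 5 (via fail)
pos 13 'b': at 6  → match P1@[11:13]
pos 14 'c': at 11 (via fail)  → match P7@[14:14]
pos 15 'c': at 12  → match P7@[15:15]
pos 16 'a': at 13  → match P2@[15:16]
pos 17 'c': at 14  → match P4@[12:17],P7@[17:17]
pos 18 'b': at 9 (via fail)  → match P3@[17:18]
pos 19 'c': at 7 (via fail)  → match P7@[19:19]
pos 20 'a': at 8  → match P2@[19:20]
pos 21 'c': at 7 (via fail)  → match P7@[21:21]
pos 22 'a': at 8  → match P2@[21:22]
pos 23 'c': at 7 (via fail)  → match P7@[23:23]
pos 24 'b': at 9  → match P3@[23:24]
pos 25 'b': at 10 (via fail)
pos 26 'b': at 10 (via fail)
pos 27 'b': at 10 (via fail)
pos 28 'a': at 2 (via fail)
pos 29 'b': at 5 (via fail)
pos 30 'b': at 6  → match P1@[28:30]
pos 31 'b': at 10 (via fail)
pos 32 'b': at 10 (via fail)
pos 33 'a': at 2 (via fail)
pos 34 'b': at 5 (via fail)
pos 35 'b': at 6  → match P1@[33:35]
pos 36 'c': at 11 (via fail)  → match P7@[36:36]
pos 37 'c': at 12  → match P7@[37:37]
pos 38 'c': at 7 (via fail)  → match P7@[38:38]
pos 39 'a': at 8  → match P2@[38:39]
pos 40 'b': at 5 (via fail)
pos 41 'a': at 15
pos 42 'b': at 5 (via fail)
pos 43 'b': at 6  → match P1@[41:43]
pos 44 'c': at 11 (via fail)  → match P7@[44:44]
pos 45 'b': at 9 (via fail)  → match P3@[44:45]
pos 46 'a': at 2 (via fail)
pos 47 'b': at 5 (via fail)
pos 48 'a': at 15
pos 49 'c': at 16  → match P5@[46:49],P7@[49:49]
pos 50 'a': at 8 (via fail)  → match P2@[49:50]
pos 51 'a': at 17 (via fail)  → match P6@[50:51]
pos 52 'b': at 5 (via fail)
pos 53 'a': at 15
pos 54 'c': at 16  → match P5@[51:54],P7@[54:54]
pos 55 'a': at 8 (via fail)  → match P2@[54:55]
pos 56 'b': at 5 (via fail)

All matches (sorted): [[0,7],[1,3],[3,0],[3,6],[6,5],[6,7],[7,2],[8,6],[10,1],[13,1],[14,7],[15,7],[16,2],[17,4],[17,7],[18,3],[19,7],[20,2],[21,7],[22,2],[23,7],[24,3],[30,1],[35,1],[36,7],[37,7],[38,7],[39,2],[43,1],[44,7],[45,3],[49,5],[49,7],[50,2],[51,6],[54,5],[54,7],[55,2]]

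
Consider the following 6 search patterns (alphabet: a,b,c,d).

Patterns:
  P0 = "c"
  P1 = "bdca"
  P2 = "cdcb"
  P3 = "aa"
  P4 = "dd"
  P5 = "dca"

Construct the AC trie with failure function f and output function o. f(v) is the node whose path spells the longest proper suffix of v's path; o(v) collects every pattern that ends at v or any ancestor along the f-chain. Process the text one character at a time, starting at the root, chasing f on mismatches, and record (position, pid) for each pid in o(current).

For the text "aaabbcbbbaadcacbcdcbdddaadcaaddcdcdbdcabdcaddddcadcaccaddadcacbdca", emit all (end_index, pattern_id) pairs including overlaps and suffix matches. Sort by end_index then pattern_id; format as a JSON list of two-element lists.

Build:
Trie (insert patterns):
  n0 'ε': a→9 b→2 c→1 d→11
  n1 'c': d→6  [P0 ends]
  n2 'b': d→3
  n3 'bd': c→4
  n4 'bdc': a→5
  n5 'bdca': ·  [P1 ends]
  n6 'cd': c→7
  n7 'cdc': b→8
  n8 'cdcb': ·  [P2 ends]
  n9 'a': a→10
  n10 'aa': ·  [P3 ends]
  n11 'd': c→13 d→12
  n12 'dd': ·  [P4 ends]
  n13 'dc': a→14
  n14 'dca': ·  [P5 ends]

BFS fail/out derivation:
  fail(1) 'c': from fail(0)=0 chase 'c': 0 ⇒ 0;  out={0}∪out(0)={0}
  fail(2) 'b': from fail(0)=0 chase 'b': 0 ⇒ 0;  out=∅∪out(0)=∅
  fail(9) 'a': from fail(0)=0 chase 'a': 0 ⇒ 0;  out=∅∪out(0)=∅
  fail(11) 'd': from fail(0)=0 chase 'd': 0 ⇒ 0;  out=∅∪out(0)=∅
  fail(3) 'bd': from fail(2)=0 chase 'd': 0 ⇒ 11;  out=∅∪out(11)=∅
  fail(6) 'cd': from fail(1)=0 chase 'd': 0 ⇒ 11;  out=∅∪out(11)=∅
  fail(10) 'aa': from fail(9)=0 chase 'a': 0 ⇒ 9;  out={3}∪out(9)={3}
  fail(12) 'dd': from fail(11)=0 chase 'd': 0 ⇒ 11;  out={4}∪out(11)={4}
  fail(13) 'dc': from fail(11)=0 chase 'c': 0 ⇒ 1;  out=∅∪out(1)={0}
  fail(4) 'bdc': from fail(3)=11 chase 'c': 11 ⇒ 13;  out=∅∪out(13)={0}
  fail(7) 'cdc': from fail(6)=11 chase 'c': 11 ⇒ 13;  out=∅∪out(13)={0}
  fail(14) 'dca': from fail(13)=1 chase 'a': 1→0 ⇒ 9;  out={5}∪out(9)={5}
  fail(5) 'bdca': from fail(4)=13 chase 'a': 13 ⇒ 14;  out={1}∪out(14)={1,5}
  fail(8) 'cdcb': from fail(7)=13 chase 'b': 13→1→0 ⇒ 2;  out={2}∪out(2)={2}

Run:
pos 0 'a': at 9
pos 1 'a': at 10  emit P3@[0:1]
pos 2 'a': at 10 ·f  emit P3@[1:2]
pos 3 'b': at 2 ·f
pos 4 'b': at 2 ·f
pos 5 'c': at 1 ·f  emit P0@[5:5]
pos 6 'b': at 2 ·f
pos 7 'b': at 2 ·f
pos 8 'b': at 2 ·f
pos 9 'a': at 9 ·f
pos 10 'a': at 10  emit P3@[9:10]
pos 11 'd': at 11 ·f
pos 12 'c': at 13  emit P0@[12:12]
pos 13 'a': at 14  emit P5@[11:13]
pos 14 'c': at 1 ·f  emit P0@[14:14]
pos 15 'b': at 2 ·f
pos 16 'c': at 1 ·f  emit P0@[16:16]
pos 17 'd': at 6
pos 18 'c': at 7  emit P0@[18:18]
pos 19 'b': at 8  emit P2@[16:19]
pos 20 'd': at 3 ·f
pos 21 'd': at 12 ·f  emit P4@[20:21]
pos 22 'd': at 12 ·f  emit P4@[21:22]
pos 23 'a': at 9 ·f
pos 24 'a': at 10  emit P3@[23:24]
pos 25 'd': at 11 ·f
pos 26 'c': at 13  emit P0@[26:26]
pos 27 'a': at 14  emit P5@[25:27]
pos 28 'a': at 10 ·f  emit P3@[27:28]
pos 29 'd': at 11 ·f
pos 30 'd': at 12  emit P4@[29:30]
pos 31 'c': at 13 ·f  emit P0@[31:31]
pos 32 'd': at 6 ·f
pos 33 'c': at 7  emit P0@[33:33]
pos 34 'd': at 6 ·f
pos 35 'b': at 2 ·f
pos 36 'd': at 3
pos 37 'c': at 4  emit P0@[37:37]
pos 38 'a': at 5  emit P1@[35:38],P5@[36:38]
pos 39 'b': at 2 ·f
pos 40 'd': at 3
pos 41 'c': at 4  emit P0@[41:41]
pos 42 'a': at 5  emit P1@[39:42],P5@[40:42]
pos 43 'd': at 11 ·f
pos 44 'd': at 12  emit P4@[43:44]
pos 45 'd': at 12 ·f  emit P4@[44:45]
pos 46 'd': at 12 ·f  emit P4@[45:46]
pos 47 'c': at 13 ·f  emit P0@[47:47]
pos 48 'a': at 14  emit P5@[46:48]
pos 49 'd': at 11 ·f
pos 50 'c': at 13  emit P0@[50:50]
pos 51 'a': at 14  emit P5@[49:51]
pos 52 'c': at 1 ·f  emit P0@[52:52]
pos 53 'c': at 1 ·f  emit P0@[53:53]
pos 54 'a': at 9 ·f
pos 55 'd': at 11 ·f
pos 56 'd': at 12  emit P4@[55:56]
pos 57 'a': at 9 ·f
pos 58 'd': at 11 ·f
pos 59 'c': at 13  emit P0@[59:59]
pos 60 'a': at 14  emit P5@[58:60]
pos 61 'c': at 1 ·f  emit P0@[61:61]
pos 62 'b': at 2 ·f
pos 63 'd': at 3
pos 64 'c': at 4  emit P0@[64:64]
pos 65 'a': at 5  emit P1@[62:65],P5@[63:65]

All matches (sorted): [[1,3],[2,3],[5,0],[10,3],[12,0],[13,5],[14,0],[16,0],[18,0],[19,2],[21,4],[22,4],[24,3],[26,0],[27,5],[28,3],[30,4],[31,0],[33,0],[37,0],[38,1],[38,5],[41,0],[42,1],[42,5],[44,4],[45,4],[46,4],[47,0],[48,5],[50,0],[51,5],[52,0],[53,0],[56,4],[59,0],[60,5],[61,0],[64,0],[65,1],[65,5]]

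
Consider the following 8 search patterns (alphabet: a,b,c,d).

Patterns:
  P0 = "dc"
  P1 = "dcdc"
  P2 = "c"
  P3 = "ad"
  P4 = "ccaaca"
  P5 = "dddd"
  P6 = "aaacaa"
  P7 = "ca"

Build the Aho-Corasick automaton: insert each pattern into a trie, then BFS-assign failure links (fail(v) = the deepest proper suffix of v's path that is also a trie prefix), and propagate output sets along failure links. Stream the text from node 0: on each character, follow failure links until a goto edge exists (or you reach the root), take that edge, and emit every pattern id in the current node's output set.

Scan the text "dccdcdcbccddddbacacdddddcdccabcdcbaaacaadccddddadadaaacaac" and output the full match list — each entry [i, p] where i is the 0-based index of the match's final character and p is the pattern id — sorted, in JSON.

Build:
Trie (insert patterns):
  0='ε' goto a→6 c→5 d→1
  1='d' goto c→2 d→13
  2='dc' goto d→3  ←P0
  3='dcd' goto c→4
  4='dcdc' goto ·  ←P1
  5='c' goto a→21 c→8  ←P2
  6='a' goto a→16 d→7
  7='ad' goto ·  ←P3
  8='cc' goto a→9
  9='cca' goto a→10
  10='ccaa' goto c→11
  11='ccaac' goto a→12
  12='ccaaca' goto ·  ←P4
  13='dd' goto d→14
  14='ddd' goto d→15
  15='dddd' goto ·  ←P5
  16='aa' goto a→17
  17='aaa' goto c→18
  18='aaac' goto a→19
  19='aaaca' goto a→20
  20='aaacaa' goto ·  ←P6
  21='ca' goto ·  ←P7

BFS fail/out derivation:
  fail(1) 'd': from fail(0)=0 chase 'd': 0 ⇒ 0;  out=∅∪out(0)=∅
  fail(5) 'c': from fail(0)=0 chase 'c': 0 ⇒ 0;  out={2}∪out(0)={2}
  fail(6) 'a': from fail(0)=0 chase 'a': 0 ⇒ 0;  out=∅∪out(0)=∅
  fail(2) 'dc': from fail(1)=0 chase 'c': 0 ⇒ 5;  out={0}∪out(5)={0,2}
  fail(7) 'ad': from fail(6)=0 chase 'd': 0 ⇒ 1;  out={3}∪out(1)={3}
  fail(8) 'cc': from fail(5)=0 chase 'c': 0 ⇒ 5;  out=∅∪out(5)={2}
  fail(13) 'dd': from fail(1)=0 chase 'd': 0 ⇒ 1;  out=∅∪out(1)=∅
  fail(16) 'aa': from fail(6)=0 chase 'a': 0 ⇒ 6;  out=∅∪out(6)=∅
  fail(21) 'ca': from fail(5)=0 chase 'a': 0 ⇒ 6;  out={7}∪out(6)={7}
  fail(3) 'dcd': from fail(2)=5 chase 'd': 5→0 ⇒ 1;  out=∅∪out(1)=∅
  fail(9) 'cca': from fail(8)=5 chase 'a': 5 ⇒ 21;  out=∅∪out(21)={7}
  fail(14) 'ddd': from fail(13)=1 chase 'd': 1 ⇒ 13;  out=∅∪out(13)=∅
  fail(17) 'aaa': from fail(16)=6 chase 'a': 6 ⇒ 16;  out=∅∪out(16)=∅
  fail(4) 'dcdc': from fail(3)=1 chase 'c': 1 ⇒ 2;  out={1}∪out(2)={0,1,2}
  fail(10) 'ccaa': from fail(9)=21 chase 'a': 21→6 ⇒ 16;  out=∅∪out(16)=∅
  fail(15) 'dddd': from fail(14)=13 chase 'd': 13 ⇒ 14;  out={5}∪out(14)={5}
  fail(18) 'aaac': from fail(17)=16 chase 'c': 16→6→0 ⇒ 5;  out=∅∪out(5)={2}
  fail(11) 'ccaac': from fail(10)=16 chase 'c': 16→6→0 ⇒ 5;  out=∅∪out(5)={2}
  fail(19) 'aaaca': from fail(18)=5 chase 'a': 5 ⇒ 21;  out=∅∪out(21)={7}
  fail(12) 'ccaaca': from fail(11)=5 chase 'a': 5 ⇒ 21;  out={4}∪out(21)={4,7}
  fail(20) 'aaacaa': from fail(19)=21 chase 'a': 21→6 ⇒ 16;  out={6}∪out(16)={6}

Run:
[0] read 'd'  n0⇒n1
[1] read 'c'  n1⇒n2  emit P0@[0:1],P2@[1:1]
[2] read 'c'  n2⇒n8 ·f  emit P2@[2:2]
[3] read 'd'  n8⇒n1 ·f
[4] read 'c'  n1⇒n2  emit P0@[3:4],P2@[4:4]
[5] read 'd'  n2⇒n3
[6] read 'c'  n3⇒n4  emit P0@[5:6],P1@[3:6],P2@[6:6]
[7] read 'b'  n4⇒n0 ·f
[8] read 'c'  n0⇒n5  emit P2@[8:8]
[9] read 'c'  n5⇒n8  emit P2@[9:9]
[10] read 'd'  n8⇒n1 ·f
[11] read 'd'  n1⇒n13
[12] read 'd'  n13⇒n14
[13] read 'd'  n14⇒n15  emit P5@[10:13]
[14] read 'b'  n15⇒n0 ·f
[15] read 'a'  n0⇒n6
[16] read 'c'  n6⇒n5 ·f  emit P2@[16:16]
[17] read 'a'  n5⇒n21  emit P7@[16:17]
[18] read 'c'  n21⇒n5 ·f  emit P2@[18:18]
[19] read 'd'  n5⇒n1 ·f
[20] read 'd'  n1⇒n13
[21] read 'd'  n13⇒n14
[22] read 'd'  n14⇒n15  emit P5@[19:22]
[23] read 'd'  n15⇒n15 ·f  emit P5@[20:23]
[24] read 'c'  n15⇒n2 ·f  emit P0@[23:24],P2@[24:24]
[25] read 'd'  n2⇒n3
[26] read 'c'  n3⇒n4  emit P0@[25:26],P1@[23:26],P2@[26:26]
[27] read 'c'  n4⇒n8 ·f  emit P2@[27:27]
[28] read 'a'  n8⇒n9  emit P7@[27:28]
[29] read 'b'  n9⇒n0 ·f
[30] read 'c'  n0⇒n5  emit P2@[30:30]
[31] read 'd'  n5⇒n1 ·f
[32] read 'c'  n1⇒n2  emit P0@[31:32],P2@[32:32]
[33] read 'b'  n2⇒n0 ·f
[34] read 'a'  n0⇒n6
[35] read 'a'  n6⇒n16
[36] read 'a'  n16⇒n17
[37] read 'c'  n17⇒n18  emit P2@[37:37]
[38] read 'a'  n18⇒n19  emit P7@[37:38]
[39] read 'a'  n19⇒n20  emit P6@[34:39]
[40] read 'd'  n20⇒n7 ·f  emit P3@[39:40]
[41] read 'c'  n7⇒n2 ·f  emit P0@[40:41],P2@[41:41]
[42] read 'c'  n2⇒n8 ·f  emit P2@[42:42]
[43] read 'd'  n8⇒n1 ·f
[44] read 'd'  n1⇒n13
[45] read 'd'  n13⇒n14
[46] read 'd'  n14⇒n15  emit P5@[43:46]
[47] read 'a'  n15⇒n6 ·f
[48] read 'd'  n6⇒n7  emit P3@[47:48]
[49] read 'a'  n7⇒n6 ·f
[50] read 'd'  n6⇒n7  emit P3@[49:50]
[51] read 'a'  n7⇒n6 ·f
[52] read 'a'  n6⇒n16
[53] read 'a'  n16⇒n17
[54] read 'c'  n17⇒n18  emit P2@[54:54]
[55] read 'a'  n18⇒n19  emit P7@[54:55]
[56] read 'a'  n19⇒n20  emit P6@[51:56]
[57] read 'c'  n20⇒n5 ·f  emit P2@[57:57]

Result: [[1,0],[1,2],[2,2],[4,0],[4,2],[6,0],[6,1],[6,2],[8,2],[9,2],[13,5],[16,2],[17,7],[18,2],[22,5],[23,5],[24,0],[24,2],[26,0],[26,1],[26,2],[27,2],[28,7],[30,2],[32,0],[32,2],[37,2],[38,7],[39,6],[40,3],[41,0],[41,2],[42,2],[46,5],[48,3],[50,3],[54,2],[55,7],[56,6],[57,2]]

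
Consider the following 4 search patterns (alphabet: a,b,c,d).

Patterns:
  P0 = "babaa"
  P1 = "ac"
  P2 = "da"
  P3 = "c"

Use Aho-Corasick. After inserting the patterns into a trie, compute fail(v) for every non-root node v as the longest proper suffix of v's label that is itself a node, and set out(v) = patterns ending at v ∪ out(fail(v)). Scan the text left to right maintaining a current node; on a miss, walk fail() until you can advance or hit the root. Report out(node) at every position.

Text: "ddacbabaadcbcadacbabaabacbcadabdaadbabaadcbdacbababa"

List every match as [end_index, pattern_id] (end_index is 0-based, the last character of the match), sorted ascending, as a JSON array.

Build automaton:
Trie nodes:
  n0 'ε': a→6 b→1 c→10 d→8
  n1 'b': a→2
  n2 'ba': b→3
  n3 'bab': a→4
  n4 'baba': a→5
  n5 'babaa': ·  [P0 ends]
  n6 'a': c→7
  n7 'ac': ·  [P1 ends]
  n8 'd': a→9
  n9 'da': ·  [P2 ends]
  n10 'c': ·  [P3 ends]

Failure links (BFS by depth):
  n1('b'): parent n0 fail=0; on 'b' 0 → fail=0;  out ∅∪∅=∅
  n6('a'): parent n0 fail=0; on 'a' 0 → fail=0;  out ∅∪∅=∅
  n8('d'): parent n0 fail=0; on 'd' 0 → fail=0;  out ∅∪∅=∅
  n10('c'): parent n0 fail=0; on 'c' 0 → fail=0;  out {3}∪∅={3}
  n2('ba'): parent n1 fail=0; on 'a' 0 → fail=6;  out ∅∪∅=∅
  n7('ac'): parent n6 fail=0; on 'c' 0 → fail=10;  out {1}∪{3}={1,3}
  n9('da'): parent n8 fail=0; on 'a' 0 → fail=6;  out {2}∪∅={2}
  n3('bab'): parent n2 fail=6; on 'b' 6→0 → fail=1;  out ∅∪∅=∅
  n4('baba'): parent n3 fail=1; on 'a' 1 → fail=2;  out ∅∪∅=∅
  n5('babaa'): parent n4 fail=2; on 'a' 2→6→0 → fail=6;  out {0}∪∅={0}

Text stream:
i=0 'd': node 0→8
i=1 'd': node 8→8 (fail-walked)
i=2 'a': node 8→9  emit P2@[1:2]
i=3 'c': node 9→7 (fail-walked)  emit P1@[2:3],P3@[3:3]
i=4 'b': node 7→1 (fail-walked)
i=5 'a': node 1→2
i=6 'b': node 2→3
i=7 'a': node 3→4
i=8 'a': node 4→5  emit P0@[4:8]
i=9 'd': node 5→8 (fail-walked)
i=10 'c': node 8→10 (fail-walked)  emit P3@[10:10]
i=11 'b': node 10→1 (fail-walked)
i=12 'c': node 1→10 (fail-walked)  emit P3@[12:12]
i=13 'a': node 10→6 (fail-walked)
i=14 'd': node 6→8 (fail-walked)
i=15 'a': node 8→9  emit P2@[14:15]
i=16 'c': node 9→7 (fail-walked)  emit P1@[15:16],P3@[16:16]
i=17 'b': node 7→1 (fail-walked)
i=18 'a': node 1→2
i=19 'b': node 2→3
i=20 'a': node 3→4
i=21 'a': node 4→5  emit P0@[17:21]
i=22 'b': node 5→1 (fail-walked)
i=23 'a': node 1→2
i=24 'c': node 2→7 (fail-walked)  emit P1@[23:24],P3@[24:24]
i=25 'b': node 7→1 (fail-walked)
i=26 'c': node 1→10 (fail-walked)  emit P3@[26:26]
i=27 'a': node 10→6 (fail-walked)
i=28 'd': node 6→8 (fail-walked)
i=29 'a': node 8→9  emit P2@[28:29]
i=30 'b': node 9→1 (fail-walked)
i=31 'd': node 1→8 (fail-walked)
i=32 'a': node 8→9  emit P2@[31:32]
i=33 'a': node 9→6 (fail-walked)
i=34 'd': node 6→8 (fail-walked)
i=35 'b': node 8→1 (fail-walked)
i=36 'a': node 1→2
i=37 'b': node 2→3
i=38 'a': node 3→4
i=39 'a': node 4→5  emit P0@[35:39]
i=40 'd': node 5→8 (fail-walked)
i=41 'c': node 8→10 (fail-walked)  emit P3@[41:41]
i=42 'b': node 10→1 (fail-walked)
i=43 'd': node 1→8 (fail-walked)
i=44 'a': node 8→9  emit P2@[43:44]
i=45 'c': node 9→7 (fail-walked)  emit P1@[44:45],P3@[45:45]
i=46 'b': node 7→1 (fail-walked)
i=47 'a': node 1→2
i=48 'b': node 2→3
i=49 'a': node 3→4
i=50 'b': node 4→3 (fail-walked)
i=51 'a': node 3→4

Result: [[2,2],[3,1],[3,3],[8,0],[10,3],[12,3],[15,2],[16,1],[16,3],[21,0],[24,1],[24,3],[26,3],[29,2],[32,2],[39,0],[41,3],[44,2],[45,1],[45,3]]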